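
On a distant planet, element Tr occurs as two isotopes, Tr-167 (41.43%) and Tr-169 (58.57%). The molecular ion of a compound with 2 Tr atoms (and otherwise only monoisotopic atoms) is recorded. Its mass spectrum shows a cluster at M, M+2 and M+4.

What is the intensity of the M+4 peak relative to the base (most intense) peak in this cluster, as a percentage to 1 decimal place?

Term probabilities: M 0.1716, M+2 0.4853, M+4 0.3430. Base peak = M+2.
P(M+2) = C(2,1) × 0.4143^1 × 0.5857^1 = 2 × 0.4143 × 0.5857 = 0.485311 (base)
P(M+4) = C(2,2) × 0.4143^0 × 0.5857^2 = 1 × 1.0000 × 0.34304449 = 0.343044
Relative intensity = 0.343044 / 0.485311 × 100 = 70.7

70.7%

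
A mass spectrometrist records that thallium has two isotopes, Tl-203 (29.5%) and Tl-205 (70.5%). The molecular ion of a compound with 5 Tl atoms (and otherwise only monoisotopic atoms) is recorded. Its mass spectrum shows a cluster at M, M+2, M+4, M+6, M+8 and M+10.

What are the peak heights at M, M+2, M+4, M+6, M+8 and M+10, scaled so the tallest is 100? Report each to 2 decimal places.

0.61 : 7.33 : 35.02 : 83.69 : 100.00 : 47.80

Expanding (0.295 + 0.705)^5:
P(M) = 0.295^5 = 0.002234
P(M+2) = 5 × 0.295^4 × 0.705^1 = 0.026696
P(M+4) = 10 × 0.295^3 × 0.705^2 = 0.127598
P(M+6) = 10 × 0.295^2 × 0.705^3 = 0.304938
P(M+8) = 5 × 0.295^1 × 0.705^4 = 0.364375
P(M+10) = 0.705^5 = 0.174159
The M+8 peak is largest (0.364375); scaling to 100 gives 0.61 : 7.33 : 35.02 : 83.69 : 100.00 : 47.80.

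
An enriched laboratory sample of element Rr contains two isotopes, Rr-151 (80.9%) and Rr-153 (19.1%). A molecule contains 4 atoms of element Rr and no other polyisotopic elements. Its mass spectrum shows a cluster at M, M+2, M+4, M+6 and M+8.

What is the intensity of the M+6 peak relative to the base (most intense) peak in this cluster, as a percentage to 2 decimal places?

Binomial terms of (0.809 + 0.191)^4: M 0.4283, M+2 0.4045, M+4 0.1433, M+6 0.0225, M+8 0.0013 → M is the base peak.
P(M) = C(4,0) × 0.809^4 × 0.191^0 = 1 × 0.42834538 × 1.0000 = 0.428345 (base)
P(M+6) = C(4,3) × 0.809^1 × 0.191^3 = 4 × 0.8090 × 0.00696787 = 0.022548
Relative intensity = 0.022548 / 0.428345 × 100 = 5.26

5.26%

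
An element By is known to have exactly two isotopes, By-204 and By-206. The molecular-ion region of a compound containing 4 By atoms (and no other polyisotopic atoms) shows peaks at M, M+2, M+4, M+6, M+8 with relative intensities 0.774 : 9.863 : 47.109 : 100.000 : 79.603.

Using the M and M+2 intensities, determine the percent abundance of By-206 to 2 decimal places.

Let p = fractional abundance of By-204. I(M+2)/I(M) = [C(4,1)·p^3·(1−p)] / p^4 = 4·(1−p)/p = 9.863/0.774 = 12.7429
(1−p)/p = 12.7429/4 = 3.1857  ⇒  p = 1/(1 + 3.1857) = 0.2389
By-204: 23.89%, By-206: 76.11%.

76.11%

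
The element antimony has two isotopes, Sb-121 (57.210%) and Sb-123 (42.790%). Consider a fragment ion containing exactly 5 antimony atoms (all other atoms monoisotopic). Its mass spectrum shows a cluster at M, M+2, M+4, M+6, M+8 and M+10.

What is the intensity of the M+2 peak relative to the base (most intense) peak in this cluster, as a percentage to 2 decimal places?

Term probabilities: M 0.0613, M+2 0.2292, M+4 0.3428, M+6 0.2564, M+8 0.0959, M+10 0.0143. Base peak = M+4.
P(M+4) = C(5,2) × 0.57210^3 × 0.42790^2 = 10 × 0.18724742 × 0.18309841 = 0.342847 (base)
P(M+2) = C(5,1) × 0.57210^4 × 0.42790^1 = 5 × 0.10712425 × 0.4279 = 0.229192
Relative intensity = 0.229192 / 0.342847 × 100 = 66.85

66.85%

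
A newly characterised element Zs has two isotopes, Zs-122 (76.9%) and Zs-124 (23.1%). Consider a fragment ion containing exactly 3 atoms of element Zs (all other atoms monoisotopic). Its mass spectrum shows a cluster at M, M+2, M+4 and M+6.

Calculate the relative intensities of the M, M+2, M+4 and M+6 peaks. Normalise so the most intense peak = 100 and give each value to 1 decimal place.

100.0 : 90.1 : 27.1 : 2.7

Expanding (0.769 + 0.231)^3:
P(M) = 0.769^3 = 0.454757
P(M+2) = 3 × 0.769^2 × 0.231^1 = 0.409813
P(M+4) = 3 × 0.769^1 × 0.231^2 = 0.123104
P(M+6) = 0.231^3 = 0.012326
The M peak is largest (0.454757); scaling to 100 gives 100.0 : 90.1 : 27.1 : 2.7.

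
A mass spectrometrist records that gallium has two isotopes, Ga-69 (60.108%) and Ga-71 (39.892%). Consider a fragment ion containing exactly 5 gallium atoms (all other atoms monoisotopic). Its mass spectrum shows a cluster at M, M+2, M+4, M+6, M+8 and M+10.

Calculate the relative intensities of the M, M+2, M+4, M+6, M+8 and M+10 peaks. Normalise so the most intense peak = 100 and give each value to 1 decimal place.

22.7 : 75.3 : 100.0 : 66.4 : 22.0 : 2.9

Expanding (0.60108 + 0.39892)^5:
P(M) = 0.60108^5 = 0.078462
P(M+2) = 5 × 0.60108^4 × 0.39892^1 = 0.260366
P(M+4) = 10 × 0.60108^3 × 0.39892^2 = 0.345596
P(M+6) = 10 × 0.60108^2 × 0.39892^3 = 0.229362
P(M+8) = 5 × 0.60108^1 × 0.39892^4 = 0.076111
P(M+10) = 0.39892^5 = 0.010103
The M+4 peak is largest (0.345596); scaling to 100 gives 22.7 : 75.3 : 100.0 : 66.4 : 22.0 : 2.9.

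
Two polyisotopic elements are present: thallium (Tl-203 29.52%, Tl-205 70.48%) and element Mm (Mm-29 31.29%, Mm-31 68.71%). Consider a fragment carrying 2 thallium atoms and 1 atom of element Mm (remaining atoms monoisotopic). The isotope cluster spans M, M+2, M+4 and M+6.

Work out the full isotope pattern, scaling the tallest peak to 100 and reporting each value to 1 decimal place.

6.2 : 43.1 : 100.0 : 77.3

Thallium pattern (n=2): 0.08714304 : 0.41611392 : 0.49674304
Element Mm pattern (n=1): 0.3129 : 0.6871
Convolve the two distributions (both contribute in 2-u steps):
  M: 0.08714304×0.3129 = 0.027267
  M+2: 0.08714304×0.6871 + 0.41611392×0.3129 = 0.190078
  M+4: 0.41611392×0.6871 + 0.49674304×0.3129 = 0.441343
  M+6: 0.49674304×0.6871 = 0.341312
Scale to base peak (0.441343) = 100: 6.2 : 43.1 : 100.0 : 77.3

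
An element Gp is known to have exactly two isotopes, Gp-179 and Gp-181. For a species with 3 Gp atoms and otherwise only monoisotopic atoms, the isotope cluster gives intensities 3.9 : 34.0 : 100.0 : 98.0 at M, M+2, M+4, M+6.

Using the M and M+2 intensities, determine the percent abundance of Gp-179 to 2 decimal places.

25.60%

Write p for the Gp-179 fraction. I(M+2)/I(M) = [C(3,1)·p^2·(1−p)] / p^3 = 3·(1−p)/p = 34.0/3.9 = 8.7179
(1−p)/p = 8.7179/3 = 2.9060  ⇒  p = 1/(1 + 2.9060) = 0.2560
Gp-179: 25.60%, Gp-181: 74.40%.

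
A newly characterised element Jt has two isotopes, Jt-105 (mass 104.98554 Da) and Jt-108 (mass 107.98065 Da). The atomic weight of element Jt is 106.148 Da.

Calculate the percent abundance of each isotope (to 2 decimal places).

Let x be the fractional abundance of Jt-105; then Jt-108 has abundance 1 − x.
104.98554·x + 107.98065·(1 − x) = 106.148
(104.98554 − 107.98065)·x = 106.148 − 107.98065
x = -1.83265 / -2.99511 = 0.61188 → 61.19% Jt-105, 38.81% Jt-108.

Jt-105: 61.19%, Jt-108: 38.81%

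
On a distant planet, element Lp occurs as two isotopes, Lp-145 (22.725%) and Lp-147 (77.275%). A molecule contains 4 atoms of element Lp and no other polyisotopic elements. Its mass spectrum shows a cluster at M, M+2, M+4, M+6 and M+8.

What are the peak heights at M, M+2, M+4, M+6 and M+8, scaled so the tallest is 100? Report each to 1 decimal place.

The 4 Lp atoms are independent, so intensities follow the terms of (0.22725 + 0.77275)^4.
P(M) = 0.22725^4 = 0.002667
P(M+2) = 4 × 0.22725^3 × 0.77275^1 = 0.036275
P(M+4) = 6 × 0.22725^2 × 0.77275^2 = 0.185028
P(M+6) = 4 × 0.22725^1 × 0.77275^3 = 0.419451
P(M+8) = 0.77275^4 = 0.356579
The M+6 peak is largest (0.419451); scaling to 100 gives 0.6 : 8.6 : 44.1 : 100.0 : 85.0.

0.6 : 8.6 : 44.1 : 100.0 : 85.0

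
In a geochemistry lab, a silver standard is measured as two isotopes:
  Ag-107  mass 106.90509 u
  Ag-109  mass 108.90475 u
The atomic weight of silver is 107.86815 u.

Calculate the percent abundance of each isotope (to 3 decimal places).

Ag-107: 51.839%, Ag-109: 48.161%

Writing the weighted mean with unknown fraction x of Ag-107:
106.90509·x + 108.90475·(1 − x) = 107.86815
(106.90509 − 108.90475)·x = 107.86815 − 108.90475
x = -1.03660 / -1.99966 = 0.51839 → 51.839% Ag-107, 48.161% Ag-109.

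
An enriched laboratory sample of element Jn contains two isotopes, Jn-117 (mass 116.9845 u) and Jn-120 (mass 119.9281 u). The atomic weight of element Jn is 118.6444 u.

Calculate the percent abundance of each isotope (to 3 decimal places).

Jn-117: 43.610%, Jn-120: 56.390%

Let x be the fractional abundance of Jn-117; then Jn-120 has abundance 1 − x.
116.9845·x + 119.9281·(1 − x) = 118.6444
(116.9845 − 119.9281)·x = 118.6444 − 119.9281
x = -1.2837 / -2.9436 = 0.43610 → 43.610% Jn-117, 56.390% Jn-120.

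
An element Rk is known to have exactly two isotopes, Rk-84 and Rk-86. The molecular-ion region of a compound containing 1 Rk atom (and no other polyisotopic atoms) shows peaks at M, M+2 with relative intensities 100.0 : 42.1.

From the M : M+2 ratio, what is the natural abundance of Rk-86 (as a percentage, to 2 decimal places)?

Write p for the Rk-84 fraction. I(M+2)/I(M) = [C(1,1)·p^0·(1−p)] / p^1 = 1·(1−p)/p = 42.1/100.0 = 0.4210
(1−p)/p = 0.4210/1 = 0.4210  ⇒  p = 1/(1 + 0.4210) = 0.7037
Rk-84: 70.37%, Rk-86: 29.63%.

29.63%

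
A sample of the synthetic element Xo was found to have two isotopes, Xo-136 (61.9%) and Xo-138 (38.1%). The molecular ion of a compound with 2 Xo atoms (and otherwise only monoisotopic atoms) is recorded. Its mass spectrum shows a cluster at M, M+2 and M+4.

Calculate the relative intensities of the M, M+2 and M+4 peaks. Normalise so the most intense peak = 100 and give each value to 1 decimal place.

Expanding (0.619 + 0.381)^2:
P(M) = 0.619^2 = 0.383161
P(M+2) = 2 × 0.619^1 × 0.381^1 = 0.471678
P(M+4) = 0.381^2 = 0.145161
The M+2 peak is largest (0.471678); scaling to 100 gives 81.2 : 100.0 : 30.8.

81.2 : 100.0 : 30.8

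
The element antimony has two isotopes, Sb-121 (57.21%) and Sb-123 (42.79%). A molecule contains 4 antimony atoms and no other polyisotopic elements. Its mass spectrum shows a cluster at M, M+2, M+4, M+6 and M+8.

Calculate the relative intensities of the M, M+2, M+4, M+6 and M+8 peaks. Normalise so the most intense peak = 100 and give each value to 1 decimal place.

Each Sb atom is independently Sb-121 (p = 0.5721) or Sb-123 (q = 0.4279); the cluster is the binomial expansion (p + q)^4.
P(M) = 0.5721^4 = 0.107124
P(M+2) = 4 × 0.5721^3 × 0.4279^1 = 0.320493
P(M+4) = 6 × 0.5721^2 × 0.4279^2 = 0.359567
P(M+6) = 4 × 0.5721^1 × 0.4279^3 = 0.179291
P(M+8) = 0.4279^4 = 0.033525
The M+4 peak is largest (0.359567); scaling to 100 gives 29.8 : 89.1 : 100.0 : 49.9 : 9.3.

29.8 : 89.1 : 100.0 : 49.9 : 9.3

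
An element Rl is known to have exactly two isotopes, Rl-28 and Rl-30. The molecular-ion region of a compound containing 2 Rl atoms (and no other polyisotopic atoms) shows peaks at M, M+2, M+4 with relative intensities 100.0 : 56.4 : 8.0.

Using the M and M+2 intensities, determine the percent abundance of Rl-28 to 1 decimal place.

78.0%

Let p = fractional abundance of Rl-28. I(M+2)/I(M) = [C(2,1)·p^1·(1−p)] / p^2 = 2·(1−p)/p = 56.4/100.0 = 0.5640
(1−p)/p = 0.5640/2 = 0.2820  ⇒  p = 1/(1 + 0.2820) = 0.7800
Rl-28: 78.0%, Rl-30: 22.0%.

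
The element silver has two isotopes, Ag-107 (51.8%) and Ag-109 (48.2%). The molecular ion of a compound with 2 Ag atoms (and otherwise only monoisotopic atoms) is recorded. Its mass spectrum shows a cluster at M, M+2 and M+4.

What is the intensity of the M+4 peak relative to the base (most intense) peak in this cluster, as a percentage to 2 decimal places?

Binomial terms of (0.518 + 0.482)^2: M 0.2683, M+2 0.4994, M+4 0.2323 → M+2 is the base peak.
P(M+2) = C(2,1) × 0.518^1 × 0.482^1 = 2 × 0.5180 × 0.4820 = 0.499352 (base)
P(M+4) = C(2,2) × 0.518^0 × 0.482^2 = 1 × 1.0000 × 0.232324 = 0.232324
Relative intensity = 0.232324 / 0.499352 × 100 = 46.53

46.53%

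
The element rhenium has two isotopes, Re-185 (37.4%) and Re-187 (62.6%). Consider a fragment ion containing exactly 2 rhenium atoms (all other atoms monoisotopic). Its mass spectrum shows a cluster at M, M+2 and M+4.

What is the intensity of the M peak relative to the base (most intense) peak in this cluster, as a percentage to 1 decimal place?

(0.374 + 0.626)^2 gives M 0.1399, M+2 0.4682, M+4 0.3919; the largest is M+2.
P(M+2) = C(2,1) × 0.374^1 × 0.626^1 = 2 × 0.3740 × 0.6260 = 0.468248 (base)
P(M) = C(2,0) × 0.374^2 × 0.626^0 = 1 × 0.139876 × 1.0000 = 0.139876
Relative intensity = 0.139876 / 0.468248 × 100 = 29.9

29.9%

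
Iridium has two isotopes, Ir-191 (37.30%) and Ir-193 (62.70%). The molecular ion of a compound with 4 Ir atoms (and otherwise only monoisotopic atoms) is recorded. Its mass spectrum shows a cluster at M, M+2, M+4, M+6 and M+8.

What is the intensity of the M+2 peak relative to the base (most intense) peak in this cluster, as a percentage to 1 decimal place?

Binomial terms of (0.3730 + 0.6270)^4: M 0.0194, M+2 0.1302, M+4 0.3282, M+6 0.3678, M+8 0.1546 → M+6 is the base peak.
P(M+6) = C(4,3) × 0.3730^1 × 0.6270^3 = 4 × 0.3730 × 0.24649188 = 0.367766 (base)
P(M+2) = C(4,1) × 0.3730^3 × 0.6270^1 = 4 × 0.05189512 × 0.6270 = 0.130153
Relative intensity = 0.130153 / 0.367766 × 100 = 35.4

35.4%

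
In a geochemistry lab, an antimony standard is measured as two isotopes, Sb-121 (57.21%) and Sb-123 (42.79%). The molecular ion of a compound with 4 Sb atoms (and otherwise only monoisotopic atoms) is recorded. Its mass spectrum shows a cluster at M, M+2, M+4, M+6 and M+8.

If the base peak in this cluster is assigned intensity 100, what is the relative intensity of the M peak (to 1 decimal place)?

(0.5721 + 0.4279)^4 gives M 0.1071, M+2 0.3205, M+4 0.3596, M+6 0.1793, M+8 0.0335; the largest is M+4.
P(M+4) = C(4,2) × 0.5721^2 × 0.4279^2 = 6 × 0.32729841 × 0.18309841 = 0.359567 (base)
P(M) = C(4,0) × 0.5721^4 × 0.4279^0 = 1 × 0.10712425 × 1.0000 = 0.107124
Relative intensity = 0.107124 / 0.359567 × 100 = 29.8

29.8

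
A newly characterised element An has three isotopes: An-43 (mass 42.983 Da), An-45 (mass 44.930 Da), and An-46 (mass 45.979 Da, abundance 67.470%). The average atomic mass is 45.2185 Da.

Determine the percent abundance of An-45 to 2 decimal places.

11.00%

Let x and y be the fractions of An-43 and An-45. Then x + y = 1 − 0.67470 = 0.32530 and 42.983x + 44.930y = 45.2185 − 0.67470×45.979 = 14.1964687.
Substituting: 42.983x + 44.930(0.32530 − x) = 14.1964687
(42.983 − 44.930)x = -0.4192603  ⇒  x = 0.21534, y = 0.10996
An-43: 21.53%, An-45: 11.00%.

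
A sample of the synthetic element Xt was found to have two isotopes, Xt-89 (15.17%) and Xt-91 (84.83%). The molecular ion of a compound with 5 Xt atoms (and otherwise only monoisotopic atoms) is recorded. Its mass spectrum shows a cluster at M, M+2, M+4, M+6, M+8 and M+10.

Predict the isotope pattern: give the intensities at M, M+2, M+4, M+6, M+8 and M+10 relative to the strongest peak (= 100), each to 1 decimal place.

Expanding (0.1517 + 0.8483)^5:
P(M) = 0.1517^5 = 0.000080
P(M+2) = 5 × 0.1517^4 × 0.8483^1 = 0.002246
P(M+4) = 10 × 0.1517^3 × 0.8483^2 = 0.025122
P(M+6) = 10 × 0.1517^2 × 0.8483^3 = 0.140482
P(M+8) = 5 × 0.1517^1 × 0.8483^4 = 0.392784
P(M+10) = 0.8483^5 = 0.439286
The M+10 peak is largest (0.439286); scaling to 100 gives 0.0 : 0.5 : 5.7 : 32.0 : 89.4 : 100.0.

0.0 : 0.5 : 5.7 : 32.0 : 89.4 : 100.0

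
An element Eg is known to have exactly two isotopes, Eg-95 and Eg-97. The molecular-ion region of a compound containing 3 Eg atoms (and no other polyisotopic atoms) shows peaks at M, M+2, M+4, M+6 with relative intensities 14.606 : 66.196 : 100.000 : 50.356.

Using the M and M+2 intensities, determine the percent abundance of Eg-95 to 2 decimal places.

If p is the fraction of Eg that is Eg-95, then I(M+2)/I(M) = [C(3,1)·p^2·(1−p)] / p^3 = 3·(1−p)/p = 66.196/14.606 = 4.5321
(1−p)/p = 4.5321/3 = 1.5107  ⇒  p = 1/(1 + 1.5107) = 0.3983
Eg-95: 39.83%, Eg-97: 60.17%.

39.83%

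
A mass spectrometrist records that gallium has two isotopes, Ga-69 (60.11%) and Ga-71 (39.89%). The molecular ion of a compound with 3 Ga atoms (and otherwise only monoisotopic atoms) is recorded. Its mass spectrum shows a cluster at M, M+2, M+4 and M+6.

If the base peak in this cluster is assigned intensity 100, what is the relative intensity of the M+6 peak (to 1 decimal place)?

Binomial terms of (0.6011 + 0.3989)^3: M 0.2172, M+2 0.4324, M+4 0.2869, M+6 0.0635 → M+2 is the base peak.
P(M+2) = C(3,1) × 0.6011^2 × 0.3989^1 = 3 × 0.36132121 × 0.3989 = 0.432393 (base)
P(M+6) = C(3,3) × 0.6011^0 × 0.3989^3 = 1 × 1.0000 × 0.06347345 = 0.063473
Relative intensity = 0.063473 / 0.432393 × 100 = 14.7

14.7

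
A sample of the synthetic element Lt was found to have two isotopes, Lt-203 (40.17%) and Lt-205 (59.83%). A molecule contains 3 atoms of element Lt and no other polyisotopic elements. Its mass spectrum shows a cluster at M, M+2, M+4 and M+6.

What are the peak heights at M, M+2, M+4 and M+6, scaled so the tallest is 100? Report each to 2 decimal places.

15.03 : 67.14 : 100.00 : 49.65

The 3 Lt atoms are independent, so intensities follow the terms of (0.4017 + 0.5983)^3.
P(M) = 0.4017^3 = 0.064819
P(M+2) = 3 × 0.4017^2 × 0.5983^1 = 0.289630
P(M+4) = 3 × 0.4017^1 × 0.5983^2 = 0.431381
P(M+6) = 0.5983^3 = 0.214169
The M+4 peak is largest (0.431381); scaling to 100 gives 15.03 : 67.14 : 100.00 : 49.65.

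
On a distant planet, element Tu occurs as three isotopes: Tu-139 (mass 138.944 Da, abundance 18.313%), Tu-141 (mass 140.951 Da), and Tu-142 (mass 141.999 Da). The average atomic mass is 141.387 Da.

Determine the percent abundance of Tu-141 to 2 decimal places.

The remaining 81.687% is split between Tu-141 (fraction x) and Tu-142 (fraction 0.81687 − x).
Substituting: 140.951x + 141.999(0.81687 − x) = 115.94218528
(140.951 − 141.999)x = -0.05253785  ⇒  x = 0.05013, y = 0.76674
Tu-141: 5.01%, Tu-142: 76.67%.

5.01%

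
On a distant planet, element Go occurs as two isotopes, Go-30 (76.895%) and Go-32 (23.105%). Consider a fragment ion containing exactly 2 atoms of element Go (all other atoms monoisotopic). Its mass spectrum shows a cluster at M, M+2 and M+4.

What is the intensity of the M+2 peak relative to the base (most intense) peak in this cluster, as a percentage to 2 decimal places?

Binomial terms of (0.76895 + 0.23105)^2: M 0.5913, M+2 0.3553, M+4 0.0534 → M is the base peak.
P(M) = C(2,0) × 0.76895^2 × 0.23105^0 = 1 × 0.5912841 × 1.0000 = 0.591284 (base)
P(M+2) = C(2,1) × 0.76895^1 × 0.23105^1 = 2 × 0.76895 × 0.23105 = 0.355332
Relative intensity = 0.355332 / 0.591284 × 100 = 60.09

60.09%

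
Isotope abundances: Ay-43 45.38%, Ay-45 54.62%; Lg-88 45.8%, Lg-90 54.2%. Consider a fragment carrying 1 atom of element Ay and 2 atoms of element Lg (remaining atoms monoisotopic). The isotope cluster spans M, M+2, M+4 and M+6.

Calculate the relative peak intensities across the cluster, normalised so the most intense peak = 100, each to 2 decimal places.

23.53 : 84.03 : 100.00 : 39.67

Element Ay pattern (n=1): 0.4538 : 0.5462
Element Lg pattern (n=2): 0.209764 : 0.496472 : 0.293764
Convolve the two distributions (both contribute in 2-u steps):
  M: 0.4538×0.209764 = 0.095191
  M+2: 0.4538×0.496472 + 0.5462×0.209764 = 0.339872
  M+4: 0.4538×0.293764 + 0.5462×0.496472 = 0.404483
  M+6: 0.5462×0.293764 = 0.160454
Scale to base peak (0.404483) = 100: 23.53 : 84.03 : 100.00 : 39.67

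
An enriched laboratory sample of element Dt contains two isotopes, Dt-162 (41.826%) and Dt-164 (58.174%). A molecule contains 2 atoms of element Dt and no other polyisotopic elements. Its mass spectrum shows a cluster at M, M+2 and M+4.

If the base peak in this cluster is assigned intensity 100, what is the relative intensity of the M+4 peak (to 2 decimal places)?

Term probabilities: M 0.1749, M+2 0.4866, M+4 0.3384. Base peak = M+2.
P(M+2) = C(2,1) × 0.41826^1 × 0.58174^1 = 2 × 0.41826 × 0.58174 = 0.486637 (base)
P(M+4) = C(2,2) × 0.41826^0 × 0.58174^2 = 1 × 1.0000 × 0.33842143 = 0.338421
Relative intensity = 0.338421 / 0.486637 × 100 = 69.54

69.54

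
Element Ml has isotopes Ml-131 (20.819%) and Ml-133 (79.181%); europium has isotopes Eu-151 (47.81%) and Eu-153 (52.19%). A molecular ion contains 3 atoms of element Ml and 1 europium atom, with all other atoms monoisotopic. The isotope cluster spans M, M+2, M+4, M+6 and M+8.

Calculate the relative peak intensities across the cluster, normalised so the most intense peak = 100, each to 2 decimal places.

0.98 : 12.21 : 54.55 : 100.00 : 58.66

Element Ml pattern (n=3): 0.0090236 : 0.10295844 : 0.39158233 : 0.49643563
Europium pattern (n=1): 0.4781 : 0.5219
Convolve the two distributions (both contribute in 2-u steps):
  M: 0.0090236×0.4781 = 0.004314
  M+2: 0.0090236×0.5219 + 0.10295844×0.4781 = 0.053934
  M+4: 0.10295844×0.5219 + 0.39158233×0.4781 = 0.240950
  M+6: 0.39158233×0.5219 + 0.49643563×0.4781 = 0.441713
  M+8: 0.49643563×0.5219 = 0.259090
Scale to base peak (0.441713) = 100: 0.98 : 12.21 : 54.55 : 100.00 : 58.66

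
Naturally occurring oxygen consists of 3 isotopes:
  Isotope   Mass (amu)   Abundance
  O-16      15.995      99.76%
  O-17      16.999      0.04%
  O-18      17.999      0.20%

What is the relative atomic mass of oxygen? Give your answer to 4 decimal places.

15.9994 amu

The abundance-weighted mean is 0.9976 × 15.995 + 0.0004 × 16.999 + 0.0020 × 17.999
= 15.95661 + 0.00680 + 0.03600 = 15.99941 amu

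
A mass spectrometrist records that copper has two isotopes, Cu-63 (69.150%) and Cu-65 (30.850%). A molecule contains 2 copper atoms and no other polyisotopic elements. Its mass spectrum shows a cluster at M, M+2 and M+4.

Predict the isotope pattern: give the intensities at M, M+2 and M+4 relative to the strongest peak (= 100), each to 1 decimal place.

100.0 : 89.2 : 19.9

The 2 Cu atoms are independent, so intensities follow the terms of (0.69150 + 0.30850)^2.
P(M) = 0.69150^2 = 0.478172
P(M+2) = 2 × 0.69150^1 × 0.30850^1 = 0.426656
P(M+4) = 0.30850^2 = 0.095172
The M peak is largest (0.478172); scaling to 100 gives 100.0 : 89.2 : 19.9.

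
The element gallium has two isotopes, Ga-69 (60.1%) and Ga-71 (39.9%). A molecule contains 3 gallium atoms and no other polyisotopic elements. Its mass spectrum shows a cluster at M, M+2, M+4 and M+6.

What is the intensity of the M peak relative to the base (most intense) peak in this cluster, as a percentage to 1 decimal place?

50.2%

(0.601 + 0.399)^3 gives M 0.2171, M+2 0.4324, M+4 0.2870, M+6 0.0635; the largest is M+2.
P(M+2) = C(3,1) × 0.601^2 × 0.399^1 = 3 × 0.361201 × 0.3990 = 0.432358 (base)
P(M) = C(3,0) × 0.601^3 × 0.399^0 = 1 × 0.2170818 × 1.0000 = 0.217082
Relative intensity = 0.217082 / 0.432358 × 100 = 50.2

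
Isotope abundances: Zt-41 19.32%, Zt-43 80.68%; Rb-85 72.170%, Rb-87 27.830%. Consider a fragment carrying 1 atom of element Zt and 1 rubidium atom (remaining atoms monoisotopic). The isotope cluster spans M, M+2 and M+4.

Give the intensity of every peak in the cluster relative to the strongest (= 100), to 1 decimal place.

21.9 : 100.0 : 35.3

Element Zt pattern (n=1): 0.1932 : 0.8068
Rubidium pattern (n=1): 0.7217 : 0.2783
Convolve the two distributions (both contribute in 2-u steps):
  M: 0.1932×0.7217 = 0.139432
  M+2: 0.1932×0.2783 + 0.8068×0.7217 = 0.636035
  M+4: 0.8068×0.2783 = 0.224532
Scale to base peak (0.636035) = 100: 21.9 : 100.0 : 35.3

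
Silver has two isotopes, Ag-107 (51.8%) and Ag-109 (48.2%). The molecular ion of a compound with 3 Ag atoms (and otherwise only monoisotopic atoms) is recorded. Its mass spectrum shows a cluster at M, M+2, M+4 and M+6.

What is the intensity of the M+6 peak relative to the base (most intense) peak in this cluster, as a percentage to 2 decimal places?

28.86%

Term probabilities: M 0.1390, M+2 0.3880, M+4 0.3610, M+6 0.1120. Base peak = M+2.
P(M+2) = C(3,1) × 0.518^2 × 0.482^1 = 3 × 0.268324 × 0.4820 = 0.387997 (base)
P(M+6) = C(3,3) × 0.518^0 × 0.482^3 = 1 × 1.0000 × 0.11198017 = 0.111980
Relative intensity = 0.111980 / 0.387997 × 100 = 28.86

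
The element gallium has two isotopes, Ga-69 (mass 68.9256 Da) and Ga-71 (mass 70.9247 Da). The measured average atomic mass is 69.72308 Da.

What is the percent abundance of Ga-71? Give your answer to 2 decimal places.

39.89%

Writing the weighted mean with unknown fraction x of Ga-69:
68.9256·x + 70.9247·(1 − x) = 69.72308
(68.9256 − 70.9247)·x = 69.72308 − 70.9247
x = -1.20162 / -1.9991 = 0.60108 → 60.11% Ga-69, 39.89% Ga-71.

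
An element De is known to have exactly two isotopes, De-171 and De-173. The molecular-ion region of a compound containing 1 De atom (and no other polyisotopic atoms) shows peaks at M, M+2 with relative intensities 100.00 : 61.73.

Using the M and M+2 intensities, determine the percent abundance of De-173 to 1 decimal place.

38.2%

If p is the fraction of De that is De-171, then I(M+2)/I(M) = [C(1,1)·p^0·(1−p)] / p^1 = 1·(1−p)/p = 61.73/100.00 = 0.6173
(1−p)/p = 0.6173/1 = 0.6173  ⇒  p = 1/(1 + 0.6173) = 0.6183
De-171: 61.8%, De-173: 38.2%.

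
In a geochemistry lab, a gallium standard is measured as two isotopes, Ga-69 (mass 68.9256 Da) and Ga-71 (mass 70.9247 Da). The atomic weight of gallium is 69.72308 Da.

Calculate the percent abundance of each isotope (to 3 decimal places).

Writing the weighted mean with unknown fraction x of Ga-69:
68.9256·x + 70.9247·(1 − x) = 69.72308
(68.9256 − 70.9247)·x = 69.72308 − 70.9247
x = -1.20162 / -1.9991 = 0.60108 → 60.108% Ga-69, 39.892% Ga-71.

Ga-69: 60.108%, Ga-71: 39.892%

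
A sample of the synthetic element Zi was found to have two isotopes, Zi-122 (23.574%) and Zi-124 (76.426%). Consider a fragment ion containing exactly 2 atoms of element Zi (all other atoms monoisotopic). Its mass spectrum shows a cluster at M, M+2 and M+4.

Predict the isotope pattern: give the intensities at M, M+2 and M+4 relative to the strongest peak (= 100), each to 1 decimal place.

Each Zi atom is independently Zi-122 (p = 0.23574) or Zi-124 (q = 0.76426); the cluster is the binomial expansion (p + q)^2.
P(M) = 0.23574^2 = 0.055573
P(M+2) = 2 × 0.23574^1 × 0.76426^1 = 0.360333
P(M+4) = 0.76426^2 = 0.584093
The M+4 peak is largest (0.584093); scaling to 100 gives 9.5 : 61.7 : 100.0.

9.5 : 61.7 : 100.0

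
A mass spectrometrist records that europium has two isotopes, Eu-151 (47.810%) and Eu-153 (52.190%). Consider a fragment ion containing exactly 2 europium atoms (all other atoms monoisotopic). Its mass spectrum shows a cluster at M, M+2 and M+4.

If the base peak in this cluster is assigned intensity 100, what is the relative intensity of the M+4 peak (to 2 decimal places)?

54.58

Binomial terms of (0.47810 + 0.52190)^2: M 0.2286, M+2 0.4990, M+4 0.2724 → M+2 is the base peak.
P(M+2) = C(2,1) × 0.47810^1 × 0.52190^1 = 2 × 0.4781 × 0.5219 = 0.499041 (base)
P(M+4) = C(2,2) × 0.47810^0 × 0.52190^2 = 1 × 1.0000 × 0.27237961 = 0.272380
Relative intensity = 0.272380 / 0.499041 × 100 = 54.58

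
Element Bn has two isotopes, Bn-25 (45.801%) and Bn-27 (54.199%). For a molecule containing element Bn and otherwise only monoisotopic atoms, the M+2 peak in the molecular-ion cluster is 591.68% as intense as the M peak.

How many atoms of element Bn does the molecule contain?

With n Bn atoms, P(M+2)/P(M) = C(n,1)·p^(n−1)q / p^n = n·q/p = n · 0.54199/0.45801.
n = 5.9168 × 0.45801/0.54199 = 5.00 ≈ 5

5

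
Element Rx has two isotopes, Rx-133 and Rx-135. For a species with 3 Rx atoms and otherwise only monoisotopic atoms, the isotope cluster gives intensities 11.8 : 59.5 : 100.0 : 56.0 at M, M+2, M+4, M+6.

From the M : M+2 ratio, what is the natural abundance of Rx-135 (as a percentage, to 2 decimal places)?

Write p for the Rx-133 fraction. I(M+2)/I(M) = [C(3,1)·p^2·(1−p)] / p^3 = 3·(1−p)/p = 59.5/11.8 = 5.0424
(1−p)/p = 5.0424/3 = 1.6808  ⇒  p = 1/(1 + 1.6808) = 0.3730
Rx-133: 37.30%, Rx-135: 62.70%.

62.70%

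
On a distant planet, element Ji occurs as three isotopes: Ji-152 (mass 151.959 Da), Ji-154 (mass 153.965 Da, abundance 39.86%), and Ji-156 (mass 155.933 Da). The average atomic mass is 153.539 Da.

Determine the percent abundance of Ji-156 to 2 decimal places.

19.64%

The remaining 60.14% is split between Ji-152 (fraction x) and Ji-156 (fraction 0.6014 − x).
Substituting: 151.959x + 155.933(0.6014 − x) = 92.168551
(151.959 − 155.933)x = -1.6095552  ⇒  x = 0.40502, y = 0.19638
Ji-152: 40.50%, Ji-156: 19.64%.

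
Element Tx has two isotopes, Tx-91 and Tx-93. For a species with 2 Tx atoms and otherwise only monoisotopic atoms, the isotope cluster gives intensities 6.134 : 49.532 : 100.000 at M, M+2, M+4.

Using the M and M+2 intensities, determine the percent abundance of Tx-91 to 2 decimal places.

19.85%

If p is the fraction of Tx that is Tx-91, then I(M+2)/I(M) = [C(2,1)·p^1·(1−p)] / p^2 = 2·(1−p)/p = 49.532/6.134 = 8.0750
(1−p)/p = 8.0750/2 = 4.0375  ⇒  p = 1/(1 + 4.0375) = 0.1985
Tx-91: 19.85%, Tx-93: 80.15%.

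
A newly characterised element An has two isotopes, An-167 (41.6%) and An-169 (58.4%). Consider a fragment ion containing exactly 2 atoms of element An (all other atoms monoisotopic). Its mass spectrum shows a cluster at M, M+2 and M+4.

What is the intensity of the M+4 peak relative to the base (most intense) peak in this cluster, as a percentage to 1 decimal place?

70.2%

Binomial terms of (0.416 + 0.584)^2: M 0.1731, M+2 0.4859, M+4 0.3411 → M+2 is the base peak.
P(M+2) = C(2,1) × 0.416^1 × 0.584^1 = 2 × 0.4160 × 0.5840 = 0.485888 (base)
P(M+4) = C(2,2) × 0.416^0 × 0.584^2 = 1 × 1.0000 × 0.341056 = 0.341056
Relative intensity = 0.341056 / 0.485888 × 100 = 70.2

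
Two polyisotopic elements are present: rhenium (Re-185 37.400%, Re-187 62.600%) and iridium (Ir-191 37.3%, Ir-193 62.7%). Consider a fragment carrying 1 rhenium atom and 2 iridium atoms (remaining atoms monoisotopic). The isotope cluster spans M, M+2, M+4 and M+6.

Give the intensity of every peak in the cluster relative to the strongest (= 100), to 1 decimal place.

11.8 : 59.6 : 100.0 : 56.0

Rhenium pattern (n=1): 0.3740 : 0.6260
Iridium pattern (n=2): 0.139129 : 0.467742 : 0.393129
Convolve the two distributions (both contribute in 2-u steps):
  M: 0.3740×0.139129 = 0.052034
  M+2: 0.3740×0.467742 + 0.6260×0.139129 = 0.262030
  M+4: 0.3740×0.393129 + 0.6260×0.467742 = 0.439837
  M+6: 0.6260×0.393129 = 0.246099
Scale to base peak (0.439837) = 100: 11.8 : 59.6 : 100.0 : 56.0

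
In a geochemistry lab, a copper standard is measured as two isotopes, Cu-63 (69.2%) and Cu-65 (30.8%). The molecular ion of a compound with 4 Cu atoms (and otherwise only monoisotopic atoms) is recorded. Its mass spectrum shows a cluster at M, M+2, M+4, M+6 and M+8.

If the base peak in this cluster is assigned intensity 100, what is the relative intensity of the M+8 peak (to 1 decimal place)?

(0.692 + 0.308)^4 gives M 0.2293, M+2 0.4083, M+4 0.2726, M+6 0.0809, M+8 0.0090; the largest is M+2.
P(M+2) = C(4,1) × 0.692^3 × 0.308^1 = 4 × 0.33137389 × 0.3080 = 0.408253 (base)
P(M+8) = C(4,4) × 0.692^0 × 0.308^4 = 1 × 1.0000 × 0.00899918 = 0.008999
Relative intensity = 0.008999 / 0.408253 × 100 = 2.2

2.2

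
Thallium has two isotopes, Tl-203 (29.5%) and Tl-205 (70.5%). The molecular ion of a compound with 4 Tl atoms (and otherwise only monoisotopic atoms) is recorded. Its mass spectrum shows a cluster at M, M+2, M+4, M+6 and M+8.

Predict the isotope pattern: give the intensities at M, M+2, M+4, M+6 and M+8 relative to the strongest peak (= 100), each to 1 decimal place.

1.8 : 17.5 : 62.8 : 100.0 : 59.7

The 4 Tl atoms are independent, so intensities follow the terms of (0.295 + 0.705)^4.
P(M) = 0.295^4 = 0.007573
P(M+2) = 4 × 0.295^3 × 0.705^1 = 0.072396
P(M+4) = 6 × 0.295^2 × 0.705^2 = 0.259522
P(M+6) = 4 × 0.295^1 × 0.705^3 = 0.413475
P(M+8) = 0.705^4 = 0.247034
The M+6 peak is largest (0.413475); scaling to 100 gives 1.8 : 17.5 : 62.8 : 100.0 : 59.7.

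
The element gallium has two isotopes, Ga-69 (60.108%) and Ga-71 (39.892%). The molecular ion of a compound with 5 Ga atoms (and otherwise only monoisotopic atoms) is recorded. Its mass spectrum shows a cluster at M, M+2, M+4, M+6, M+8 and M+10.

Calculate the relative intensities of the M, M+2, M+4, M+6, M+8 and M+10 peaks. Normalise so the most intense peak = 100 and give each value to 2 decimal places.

Expanding (0.60108 + 0.39892)^5:
P(M) = 0.60108^5 = 0.078462
P(M+2) = 5 × 0.60108^4 × 0.39892^1 = 0.260366
P(M+4) = 10 × 0.60108^3 × 0.39892^2 = 0.345596
P(M+6) = 10 × 0.60108^2 × 0.39892^3 = 0.229362
P(M+8) = 5 × 0.60108^1 × 0.39892^4 = 0.076111
P(M+10) = 0.39892^5 = 0.010103
The M+4 peak is largest (0.345596); scaling to 100 gives 22.70 : 75.34 : 100.00 : 66.37 : 22.02 : 2.92.

22.70 : 75.34 : 100.00 : 66.37 : 22.02 : 2.92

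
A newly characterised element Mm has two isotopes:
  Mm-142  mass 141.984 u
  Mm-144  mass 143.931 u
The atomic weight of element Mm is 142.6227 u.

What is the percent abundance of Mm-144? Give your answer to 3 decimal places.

32.804%

Let x be the fractional abundance of Mm-142; then Mm-144 has abundance 1 − x.
141.984·x + 143.931·(1 − x) = 142.6227
(141.984 − 143.931)·x = 142.6227 − 143.931
x = -1.3083 / -1.947 = 0.67196 → 67.196% Mm-142, 32.804% Mm-144.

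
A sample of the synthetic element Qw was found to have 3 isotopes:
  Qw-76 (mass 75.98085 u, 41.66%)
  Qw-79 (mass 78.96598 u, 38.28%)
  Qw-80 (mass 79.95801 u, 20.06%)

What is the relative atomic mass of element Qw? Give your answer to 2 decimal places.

Average mass = Σ (abundance × isotope mass) = 0.4166 × 75.98085 + 0.3828 × 78.96598 + 0.2006 × 79.95801
= 31.653622 + 30.228177 + 16.039577 = 77.921376 u

77.92 u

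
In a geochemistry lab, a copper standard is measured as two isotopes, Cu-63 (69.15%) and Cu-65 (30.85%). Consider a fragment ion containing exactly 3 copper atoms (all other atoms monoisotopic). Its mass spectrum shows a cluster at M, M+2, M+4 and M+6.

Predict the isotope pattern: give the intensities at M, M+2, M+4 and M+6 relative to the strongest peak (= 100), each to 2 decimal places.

The 3 Cu atoms are independent, so intensities follow the terms of (0.6915 + 0.3085)^3.
P(M) = 0.6915^3 = 0.330656
P(M+2) = 3 × 0.6915^2 × 0.3085^1 = 0.442548
P(M+4) = 3 × 0.6915^1 × 0.3085^2 = 0.197435
P(M+6) = 0.3085^3 = 0.029361
The M+2 peak is largest (0.442548); scaling to 100 gives 74.72 : 100.00 : 44.61 : 6.63.

74.72 : 100.00 : 44.61 : 6.63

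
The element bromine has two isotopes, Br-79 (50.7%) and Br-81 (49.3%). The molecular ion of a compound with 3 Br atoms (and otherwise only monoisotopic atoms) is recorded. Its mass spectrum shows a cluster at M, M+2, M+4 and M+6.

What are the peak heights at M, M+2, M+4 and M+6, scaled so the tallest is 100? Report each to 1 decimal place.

34.3 : 100.0 : 97.2 : 31.5

Expanding (0.507 + 0.493)^3:
P(M) = 0.507^3 = 0.130324
P(M+2) = 3 × 0.507^2 × 0.493^1 = 0.380175
P(M+4) = 3 × 0.507^1 × 0.493^2 = 0.369678
P(M+6) = 0.493^3 = 0.119823
The M+2 peak is largest (0.380175); scaling to 100 gives 34.3 : 100.0 : 97.2 : 31.5.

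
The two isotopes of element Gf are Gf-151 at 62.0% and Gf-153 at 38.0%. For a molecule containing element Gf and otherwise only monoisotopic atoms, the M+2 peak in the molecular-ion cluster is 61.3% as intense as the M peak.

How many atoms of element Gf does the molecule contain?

1

The M+2/M ratio from n Gf atoms is n · q/p = n · 0.380/0.620.
n = 0.613 × 0.620/0.380 = 1.00 ≈ 1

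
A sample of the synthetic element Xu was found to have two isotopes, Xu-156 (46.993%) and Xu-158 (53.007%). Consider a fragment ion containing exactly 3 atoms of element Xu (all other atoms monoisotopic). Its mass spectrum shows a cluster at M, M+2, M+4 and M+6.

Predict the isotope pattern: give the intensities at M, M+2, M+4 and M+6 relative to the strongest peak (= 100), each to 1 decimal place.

26.2 : 88.7 : 100.0 : 37.6

Expanding (0.46993 + 0.53007)^3:
P(M) = 0.46993^3 = 0.103777
P(M+2) = 3 × 0.46993^2 × 0.53007^1 = 0.351173
P(M+4) = 3 × 0.46993^1 × 0.53007^2 = 0.396115
P(M+6) = 0.53007^3 = 0.148936
The M+4 peak is largest (0.396115); scaling to 100 gives 26.2 : 88.7 : 100.0 : 37.6.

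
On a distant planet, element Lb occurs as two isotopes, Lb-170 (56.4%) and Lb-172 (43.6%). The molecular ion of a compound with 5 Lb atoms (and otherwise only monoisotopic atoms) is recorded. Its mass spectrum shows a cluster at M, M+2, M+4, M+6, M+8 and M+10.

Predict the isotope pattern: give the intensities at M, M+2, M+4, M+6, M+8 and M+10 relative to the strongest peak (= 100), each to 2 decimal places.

Each Lb atom is independently Lb-170 (p = 0.564) or Lb-172 (q = 0.436); the cluster is the binomial expansion (p + q)^5.
P(M) = 0.564^5 = 0.057068
P(M+2) = 5 × 0.564^4 × 0.436^1 = 0.220583
P(M+4) = 10 × 0.564^3 × 0.436^2 = 0.341044
P(M+6) = 10 × 0.564^2 × 0.436^3 = 0.263644
P(M+8) = 5 × 0.564^1 × 0.436^4 = 0.101905
P(M+10) = 0.436^5 = 0.015756
The M+4 peak is largest (0.341044); scaling to 100 gives 16.73 : 64.68 : 100.00 : 77.30 : 29.88 : 4.62.

16.73 : 64.68 : 100.00 : 77.30 : 29.88 : 4.62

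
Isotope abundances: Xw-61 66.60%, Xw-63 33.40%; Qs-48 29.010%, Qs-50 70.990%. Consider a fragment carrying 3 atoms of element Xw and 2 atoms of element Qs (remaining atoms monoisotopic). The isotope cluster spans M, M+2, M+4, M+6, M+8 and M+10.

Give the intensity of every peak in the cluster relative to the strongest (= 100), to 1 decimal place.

Element Xw pattern (n=3): 0.2954083 : 0.44444311 : 0.22288889 : 0.0372597
Element Qs pattern (n=2): 0.08415801 : 0.41188398 : 0.50395801
Convolve the two distributions (both contribute in 2-u steps):
  M: 0.2954083×0.08415801 = 0.024861
  M+2: 0.2954083×0.41188398 + 0.44444311×0.08415801 = 0.159077
  M+4: 0.2954083×0.50395801 + 0.44444311×0.41188398 + 0.22288889×0.08415801 = 0.350690
  M+6: 0.44444311×0.50395801 + 0.22288889×0.41188398 + 0.0372597×0.08415801 = 0.318921
  M+8: 0.22288889×0.50395801 + 0.0372597×0.41188398 = 0.127673
  M+10: 0.0372597×0.50395801 = 0.018777
Scale to base peak (0.350690) = 100: 7.1 : 45.4 : 100.0 : 90.9 : 36.4 : 5.4

7.1 : 45.4 : 100.0 : 90.9 : 36.4 : 5.4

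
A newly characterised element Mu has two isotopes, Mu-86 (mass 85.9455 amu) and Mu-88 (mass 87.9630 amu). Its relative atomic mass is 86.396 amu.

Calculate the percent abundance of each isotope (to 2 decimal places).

Mu-86: 77.67%, Mu-88: 22.33%

Writing the weighted mean with unknown fraction x of Mu-86:
85.9455·x + 87.9630·(1 − x) = 86.396
(85.9455 − 87.9630)·x = 86.396 − 87.9630
x = -1.5670 / -2.0175 = 0.77670 → 77.67% Mu-86, 22.33% Mu-88.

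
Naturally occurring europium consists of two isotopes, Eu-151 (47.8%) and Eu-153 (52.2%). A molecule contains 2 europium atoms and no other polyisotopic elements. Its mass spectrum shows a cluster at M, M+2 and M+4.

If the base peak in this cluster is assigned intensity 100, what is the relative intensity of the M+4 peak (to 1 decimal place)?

54.6

Term probabilities: M 0.2285, M+2 0.4990, M+4 0.2725. Base peak = M+2.
P(M+2) = C(2,1) × 0.478^1 × 0.522^1 = 2 × 0.4780 × 0.5220 = 0.499032 (base)
P(M+4) = C(2,2) × 0.478^0 × 0.522^2 = 1 × 1.0000 × 0.272484 = 0.272484
Relative intensity = 0.272484 / 0.499032 × 100 = 54.6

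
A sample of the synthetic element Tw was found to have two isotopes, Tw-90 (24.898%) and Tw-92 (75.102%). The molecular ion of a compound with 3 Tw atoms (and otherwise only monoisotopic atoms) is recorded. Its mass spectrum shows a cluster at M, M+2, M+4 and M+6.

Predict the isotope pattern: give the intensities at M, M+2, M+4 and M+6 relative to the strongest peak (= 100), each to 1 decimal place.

Expanding (0.24898 + 0.75102)^3:
P(M) = 0.24898^3 = 0.015435
P(M+2) = 3 × 0.24898^2 × 0.75102^1 = 0.139670
P(M+4) = 3 × 0.24898^1 × 0.75102^2 = 0.421297
P(M+6) = 0.75102^3 = 0.423599
The M+6 peak is largest (0.423599); scaling to 100 gives 3.6 : 33.0 : 99.5 : 100.0.

3.6 : 33.0 : 99.5 : 100.0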